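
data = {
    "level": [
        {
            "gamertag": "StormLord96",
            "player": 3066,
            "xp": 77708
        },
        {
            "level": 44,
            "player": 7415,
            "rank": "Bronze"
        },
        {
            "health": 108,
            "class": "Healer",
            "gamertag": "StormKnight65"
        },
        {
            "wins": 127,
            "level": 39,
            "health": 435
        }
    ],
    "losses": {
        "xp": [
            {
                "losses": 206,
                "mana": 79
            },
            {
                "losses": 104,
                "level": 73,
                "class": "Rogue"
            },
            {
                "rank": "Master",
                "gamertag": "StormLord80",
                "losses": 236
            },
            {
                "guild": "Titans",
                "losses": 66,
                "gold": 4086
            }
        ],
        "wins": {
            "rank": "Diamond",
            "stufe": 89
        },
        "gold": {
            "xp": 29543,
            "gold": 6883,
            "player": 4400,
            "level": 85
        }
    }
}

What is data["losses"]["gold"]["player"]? 4400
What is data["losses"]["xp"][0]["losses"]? 206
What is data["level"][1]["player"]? 7415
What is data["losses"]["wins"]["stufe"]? 89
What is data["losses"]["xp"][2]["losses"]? 236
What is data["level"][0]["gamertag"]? "StormLord96"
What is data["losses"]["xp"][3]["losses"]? 66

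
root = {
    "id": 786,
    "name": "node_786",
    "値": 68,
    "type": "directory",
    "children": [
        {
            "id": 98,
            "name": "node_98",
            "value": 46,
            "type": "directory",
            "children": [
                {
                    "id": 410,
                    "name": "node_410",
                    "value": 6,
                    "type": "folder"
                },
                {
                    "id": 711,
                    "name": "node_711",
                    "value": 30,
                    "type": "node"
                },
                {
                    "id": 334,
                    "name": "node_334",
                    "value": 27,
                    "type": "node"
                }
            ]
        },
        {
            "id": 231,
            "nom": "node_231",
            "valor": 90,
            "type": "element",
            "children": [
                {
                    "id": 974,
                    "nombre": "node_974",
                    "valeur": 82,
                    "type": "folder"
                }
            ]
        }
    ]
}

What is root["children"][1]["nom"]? "node_231"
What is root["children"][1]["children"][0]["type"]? "folder"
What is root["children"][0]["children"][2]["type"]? "node"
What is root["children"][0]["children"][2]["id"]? 334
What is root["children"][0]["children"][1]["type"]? "node"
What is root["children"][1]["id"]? 231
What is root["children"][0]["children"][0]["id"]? 410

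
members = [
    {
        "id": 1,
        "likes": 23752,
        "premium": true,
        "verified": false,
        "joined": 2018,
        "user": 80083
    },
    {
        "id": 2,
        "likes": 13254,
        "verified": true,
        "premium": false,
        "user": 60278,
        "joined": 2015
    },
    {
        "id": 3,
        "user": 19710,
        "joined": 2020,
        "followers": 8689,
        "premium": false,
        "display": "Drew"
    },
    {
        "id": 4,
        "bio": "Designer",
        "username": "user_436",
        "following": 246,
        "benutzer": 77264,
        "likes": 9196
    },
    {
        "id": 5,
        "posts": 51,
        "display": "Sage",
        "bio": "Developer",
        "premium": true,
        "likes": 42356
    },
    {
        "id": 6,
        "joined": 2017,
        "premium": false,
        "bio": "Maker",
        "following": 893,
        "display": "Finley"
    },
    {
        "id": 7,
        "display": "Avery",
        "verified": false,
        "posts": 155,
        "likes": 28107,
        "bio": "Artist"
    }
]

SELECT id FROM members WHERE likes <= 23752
[1, 2, 4]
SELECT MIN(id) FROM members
1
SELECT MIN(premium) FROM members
False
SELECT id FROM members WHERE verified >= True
[2]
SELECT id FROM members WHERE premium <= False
[2, 3, 6]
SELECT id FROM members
[1, 2, 3, 4, 5, 6, 7]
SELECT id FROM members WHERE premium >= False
[1, 2, 3, 5, 6]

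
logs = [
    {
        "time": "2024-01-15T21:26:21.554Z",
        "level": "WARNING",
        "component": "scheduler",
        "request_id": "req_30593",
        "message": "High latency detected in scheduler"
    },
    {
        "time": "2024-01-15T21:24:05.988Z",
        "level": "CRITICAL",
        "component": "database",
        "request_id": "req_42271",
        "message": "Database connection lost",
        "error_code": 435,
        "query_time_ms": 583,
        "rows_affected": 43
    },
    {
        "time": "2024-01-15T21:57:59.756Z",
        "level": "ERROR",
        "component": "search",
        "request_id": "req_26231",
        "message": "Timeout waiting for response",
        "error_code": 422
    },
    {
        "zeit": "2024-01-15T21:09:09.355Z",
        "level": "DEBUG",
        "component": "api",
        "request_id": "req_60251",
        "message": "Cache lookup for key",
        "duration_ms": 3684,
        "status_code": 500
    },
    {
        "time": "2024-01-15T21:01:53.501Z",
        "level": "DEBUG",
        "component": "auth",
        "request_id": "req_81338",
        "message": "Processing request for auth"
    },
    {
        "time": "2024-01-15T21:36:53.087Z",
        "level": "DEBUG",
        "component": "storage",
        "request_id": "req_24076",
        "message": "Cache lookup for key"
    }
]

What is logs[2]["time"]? "2024-01-15T21:57:59.756Z"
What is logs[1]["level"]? "CRITICAL"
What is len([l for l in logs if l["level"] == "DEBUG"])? 3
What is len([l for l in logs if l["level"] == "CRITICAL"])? 1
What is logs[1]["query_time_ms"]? 583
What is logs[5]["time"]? "2024-01-15T21:36:53.087Z"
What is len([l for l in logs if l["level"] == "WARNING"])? 1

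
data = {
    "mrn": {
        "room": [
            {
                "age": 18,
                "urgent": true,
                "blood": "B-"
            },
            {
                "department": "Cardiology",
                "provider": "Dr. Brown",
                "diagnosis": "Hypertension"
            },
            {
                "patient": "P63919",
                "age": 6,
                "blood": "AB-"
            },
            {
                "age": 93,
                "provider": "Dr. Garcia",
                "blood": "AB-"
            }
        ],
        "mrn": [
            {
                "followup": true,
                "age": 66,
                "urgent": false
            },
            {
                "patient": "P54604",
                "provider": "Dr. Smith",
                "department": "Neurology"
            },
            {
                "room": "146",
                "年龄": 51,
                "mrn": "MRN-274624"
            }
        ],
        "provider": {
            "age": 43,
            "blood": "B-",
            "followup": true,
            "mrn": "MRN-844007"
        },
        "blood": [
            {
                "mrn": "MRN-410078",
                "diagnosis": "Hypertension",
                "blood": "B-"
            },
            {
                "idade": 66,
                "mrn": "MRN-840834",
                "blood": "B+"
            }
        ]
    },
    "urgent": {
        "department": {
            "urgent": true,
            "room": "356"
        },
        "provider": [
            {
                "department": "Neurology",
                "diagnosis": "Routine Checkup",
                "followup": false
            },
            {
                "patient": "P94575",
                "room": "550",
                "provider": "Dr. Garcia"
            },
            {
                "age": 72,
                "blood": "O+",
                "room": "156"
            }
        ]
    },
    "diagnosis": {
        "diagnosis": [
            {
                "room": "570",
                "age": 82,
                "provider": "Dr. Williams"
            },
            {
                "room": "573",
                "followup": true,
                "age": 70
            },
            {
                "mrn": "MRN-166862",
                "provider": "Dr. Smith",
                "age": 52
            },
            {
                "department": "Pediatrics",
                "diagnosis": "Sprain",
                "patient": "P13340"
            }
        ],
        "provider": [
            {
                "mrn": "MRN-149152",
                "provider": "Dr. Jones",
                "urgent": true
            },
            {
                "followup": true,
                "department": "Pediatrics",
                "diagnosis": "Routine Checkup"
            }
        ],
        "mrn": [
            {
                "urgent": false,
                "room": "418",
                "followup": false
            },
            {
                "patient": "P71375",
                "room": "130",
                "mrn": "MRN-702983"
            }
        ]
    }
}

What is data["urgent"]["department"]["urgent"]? True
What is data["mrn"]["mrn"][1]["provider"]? "Dr. Smith"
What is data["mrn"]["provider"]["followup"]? True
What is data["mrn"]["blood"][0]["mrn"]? "MRN-410078"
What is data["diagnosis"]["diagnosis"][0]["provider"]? "Dr. Williams"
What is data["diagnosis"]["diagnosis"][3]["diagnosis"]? "Sprain"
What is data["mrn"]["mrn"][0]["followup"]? True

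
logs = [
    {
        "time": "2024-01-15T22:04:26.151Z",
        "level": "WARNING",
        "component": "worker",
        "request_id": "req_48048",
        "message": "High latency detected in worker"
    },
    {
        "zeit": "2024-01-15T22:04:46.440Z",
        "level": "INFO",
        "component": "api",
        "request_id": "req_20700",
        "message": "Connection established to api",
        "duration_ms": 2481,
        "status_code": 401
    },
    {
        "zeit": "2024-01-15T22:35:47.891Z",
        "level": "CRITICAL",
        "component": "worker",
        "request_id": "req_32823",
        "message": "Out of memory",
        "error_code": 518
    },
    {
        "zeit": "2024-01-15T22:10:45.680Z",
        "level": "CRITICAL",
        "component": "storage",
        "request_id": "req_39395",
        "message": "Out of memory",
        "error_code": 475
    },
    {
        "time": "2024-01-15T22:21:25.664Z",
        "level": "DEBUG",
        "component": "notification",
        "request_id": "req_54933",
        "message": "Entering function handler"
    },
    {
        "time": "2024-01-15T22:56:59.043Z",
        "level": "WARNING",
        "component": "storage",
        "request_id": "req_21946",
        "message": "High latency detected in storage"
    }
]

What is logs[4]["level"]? "DEBUG"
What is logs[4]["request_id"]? "req_54933"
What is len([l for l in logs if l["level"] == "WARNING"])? 2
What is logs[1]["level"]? "INFO"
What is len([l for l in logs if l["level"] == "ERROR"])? 0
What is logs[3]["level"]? "CRITICAL"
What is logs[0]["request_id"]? "req_48048"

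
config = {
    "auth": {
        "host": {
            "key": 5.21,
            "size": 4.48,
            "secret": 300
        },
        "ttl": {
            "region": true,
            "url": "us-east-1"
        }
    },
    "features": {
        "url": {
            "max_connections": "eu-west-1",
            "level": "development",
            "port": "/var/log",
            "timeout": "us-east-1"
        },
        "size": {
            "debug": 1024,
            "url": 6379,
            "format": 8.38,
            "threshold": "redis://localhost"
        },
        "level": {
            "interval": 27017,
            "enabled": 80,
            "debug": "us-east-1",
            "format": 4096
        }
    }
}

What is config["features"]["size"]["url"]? 6379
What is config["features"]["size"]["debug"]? 1024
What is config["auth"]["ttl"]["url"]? "us-east-1"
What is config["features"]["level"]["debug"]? "us-east-1"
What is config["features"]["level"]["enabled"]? 80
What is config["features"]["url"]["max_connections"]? "eu-west-1"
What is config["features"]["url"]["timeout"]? "us-east-1"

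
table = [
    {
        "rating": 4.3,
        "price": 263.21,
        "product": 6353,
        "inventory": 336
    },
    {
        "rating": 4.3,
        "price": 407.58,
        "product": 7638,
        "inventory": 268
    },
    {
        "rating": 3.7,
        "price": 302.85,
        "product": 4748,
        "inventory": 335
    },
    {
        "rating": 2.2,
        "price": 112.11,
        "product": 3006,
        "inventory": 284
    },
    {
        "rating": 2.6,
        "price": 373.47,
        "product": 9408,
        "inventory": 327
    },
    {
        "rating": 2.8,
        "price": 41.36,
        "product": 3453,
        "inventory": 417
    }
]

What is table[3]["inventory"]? 284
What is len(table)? 6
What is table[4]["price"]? 373.47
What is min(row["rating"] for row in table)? 2.2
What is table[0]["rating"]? 4.3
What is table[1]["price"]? 407.58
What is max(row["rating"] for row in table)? 4.3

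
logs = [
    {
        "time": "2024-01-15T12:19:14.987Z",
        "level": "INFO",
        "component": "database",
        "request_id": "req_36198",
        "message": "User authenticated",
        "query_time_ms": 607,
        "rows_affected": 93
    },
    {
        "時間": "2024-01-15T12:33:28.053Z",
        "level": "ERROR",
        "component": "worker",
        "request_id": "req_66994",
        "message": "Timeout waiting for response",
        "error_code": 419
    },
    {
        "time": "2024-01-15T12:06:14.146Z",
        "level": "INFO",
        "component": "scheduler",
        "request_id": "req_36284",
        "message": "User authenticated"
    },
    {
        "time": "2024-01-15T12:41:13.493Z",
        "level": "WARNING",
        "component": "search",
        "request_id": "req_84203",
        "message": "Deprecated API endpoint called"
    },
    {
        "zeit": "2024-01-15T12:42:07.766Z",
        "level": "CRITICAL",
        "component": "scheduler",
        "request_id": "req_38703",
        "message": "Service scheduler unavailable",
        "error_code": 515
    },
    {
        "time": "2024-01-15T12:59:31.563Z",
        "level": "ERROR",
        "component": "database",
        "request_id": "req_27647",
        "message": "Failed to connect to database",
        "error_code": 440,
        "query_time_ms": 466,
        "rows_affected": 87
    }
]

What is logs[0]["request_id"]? "req_36198"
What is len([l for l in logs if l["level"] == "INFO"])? 2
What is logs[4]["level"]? "CRITICAL"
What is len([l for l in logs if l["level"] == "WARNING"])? 1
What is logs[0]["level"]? "INFO"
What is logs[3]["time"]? "2024-01-15T12:41:13.493Z"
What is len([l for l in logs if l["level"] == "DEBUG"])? 0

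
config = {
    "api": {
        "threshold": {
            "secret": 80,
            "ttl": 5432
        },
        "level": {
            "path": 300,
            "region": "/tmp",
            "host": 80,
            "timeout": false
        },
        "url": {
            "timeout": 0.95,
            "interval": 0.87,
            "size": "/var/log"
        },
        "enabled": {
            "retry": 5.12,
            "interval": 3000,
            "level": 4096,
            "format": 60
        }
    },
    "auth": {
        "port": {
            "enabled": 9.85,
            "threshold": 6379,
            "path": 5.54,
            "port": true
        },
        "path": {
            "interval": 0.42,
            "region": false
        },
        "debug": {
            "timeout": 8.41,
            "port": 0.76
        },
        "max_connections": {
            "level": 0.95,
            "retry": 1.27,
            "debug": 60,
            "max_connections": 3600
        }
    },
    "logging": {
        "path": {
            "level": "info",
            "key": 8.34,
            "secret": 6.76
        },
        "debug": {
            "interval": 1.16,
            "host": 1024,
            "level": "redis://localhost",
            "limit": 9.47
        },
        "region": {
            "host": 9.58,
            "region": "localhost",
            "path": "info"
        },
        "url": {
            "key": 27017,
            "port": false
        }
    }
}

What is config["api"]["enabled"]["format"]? 60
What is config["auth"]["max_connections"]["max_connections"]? 3600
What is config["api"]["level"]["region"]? "/tmp"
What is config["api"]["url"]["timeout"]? 0.95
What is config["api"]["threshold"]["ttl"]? 5432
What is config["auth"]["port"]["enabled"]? 9.85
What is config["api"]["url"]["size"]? "/var/log"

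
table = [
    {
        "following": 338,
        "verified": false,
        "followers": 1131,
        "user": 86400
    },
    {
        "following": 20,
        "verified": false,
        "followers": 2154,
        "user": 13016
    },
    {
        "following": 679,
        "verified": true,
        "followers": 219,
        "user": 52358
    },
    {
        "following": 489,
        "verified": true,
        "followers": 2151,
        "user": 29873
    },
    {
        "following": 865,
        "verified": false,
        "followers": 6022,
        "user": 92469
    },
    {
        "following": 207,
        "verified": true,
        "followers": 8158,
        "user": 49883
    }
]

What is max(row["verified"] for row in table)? True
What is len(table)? 6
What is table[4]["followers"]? 6022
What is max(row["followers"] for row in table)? 8158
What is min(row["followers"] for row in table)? 219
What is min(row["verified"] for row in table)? False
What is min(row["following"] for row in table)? 20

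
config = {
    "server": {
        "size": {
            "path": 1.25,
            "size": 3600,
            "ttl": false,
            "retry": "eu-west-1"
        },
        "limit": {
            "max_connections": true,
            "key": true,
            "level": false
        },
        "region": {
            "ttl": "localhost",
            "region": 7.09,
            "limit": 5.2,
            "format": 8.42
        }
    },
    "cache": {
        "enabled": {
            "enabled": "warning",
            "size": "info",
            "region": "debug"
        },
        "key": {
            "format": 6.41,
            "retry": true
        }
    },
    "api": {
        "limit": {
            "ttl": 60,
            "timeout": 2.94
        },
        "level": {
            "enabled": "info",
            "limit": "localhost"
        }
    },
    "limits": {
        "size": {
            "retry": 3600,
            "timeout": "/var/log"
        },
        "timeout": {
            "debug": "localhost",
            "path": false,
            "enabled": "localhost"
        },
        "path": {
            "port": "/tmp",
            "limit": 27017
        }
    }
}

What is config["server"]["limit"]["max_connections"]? True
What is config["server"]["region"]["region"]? 7.09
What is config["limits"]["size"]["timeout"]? "/var/log"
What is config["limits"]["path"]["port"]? "/tmp"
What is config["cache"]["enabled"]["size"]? "info"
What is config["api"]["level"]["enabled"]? "info"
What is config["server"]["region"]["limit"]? 5.2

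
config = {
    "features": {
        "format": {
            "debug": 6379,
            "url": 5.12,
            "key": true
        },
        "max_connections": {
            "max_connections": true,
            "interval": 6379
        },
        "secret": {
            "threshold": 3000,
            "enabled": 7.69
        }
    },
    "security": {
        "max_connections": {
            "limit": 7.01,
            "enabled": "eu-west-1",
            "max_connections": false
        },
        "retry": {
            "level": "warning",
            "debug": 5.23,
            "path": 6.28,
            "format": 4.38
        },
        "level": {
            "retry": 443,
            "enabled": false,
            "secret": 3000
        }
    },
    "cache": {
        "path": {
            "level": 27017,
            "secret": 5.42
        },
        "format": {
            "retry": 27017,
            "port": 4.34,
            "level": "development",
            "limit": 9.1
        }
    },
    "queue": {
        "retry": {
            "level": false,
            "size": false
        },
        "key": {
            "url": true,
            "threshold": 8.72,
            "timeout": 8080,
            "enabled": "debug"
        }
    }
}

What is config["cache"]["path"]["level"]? 27017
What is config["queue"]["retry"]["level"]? False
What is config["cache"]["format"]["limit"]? 9.1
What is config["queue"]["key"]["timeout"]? 8080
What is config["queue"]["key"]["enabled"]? "debug"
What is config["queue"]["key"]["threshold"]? 8.72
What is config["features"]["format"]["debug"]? 6379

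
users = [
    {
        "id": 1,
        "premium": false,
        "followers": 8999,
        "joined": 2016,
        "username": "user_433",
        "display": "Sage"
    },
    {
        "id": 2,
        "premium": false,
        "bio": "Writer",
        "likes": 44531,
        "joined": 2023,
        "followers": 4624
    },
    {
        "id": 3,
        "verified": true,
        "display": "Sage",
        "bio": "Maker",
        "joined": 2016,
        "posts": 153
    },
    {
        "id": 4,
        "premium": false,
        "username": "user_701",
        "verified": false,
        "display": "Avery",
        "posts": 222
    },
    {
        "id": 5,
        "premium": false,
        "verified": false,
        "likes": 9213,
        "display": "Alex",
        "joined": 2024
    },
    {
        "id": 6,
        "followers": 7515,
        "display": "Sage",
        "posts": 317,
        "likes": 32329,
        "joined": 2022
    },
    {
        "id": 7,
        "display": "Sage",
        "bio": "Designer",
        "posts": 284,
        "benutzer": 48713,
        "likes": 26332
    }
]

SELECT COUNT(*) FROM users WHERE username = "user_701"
1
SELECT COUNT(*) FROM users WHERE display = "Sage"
4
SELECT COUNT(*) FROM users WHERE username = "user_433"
1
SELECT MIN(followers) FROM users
4624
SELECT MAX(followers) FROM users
8999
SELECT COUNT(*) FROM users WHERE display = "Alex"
1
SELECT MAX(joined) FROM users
2024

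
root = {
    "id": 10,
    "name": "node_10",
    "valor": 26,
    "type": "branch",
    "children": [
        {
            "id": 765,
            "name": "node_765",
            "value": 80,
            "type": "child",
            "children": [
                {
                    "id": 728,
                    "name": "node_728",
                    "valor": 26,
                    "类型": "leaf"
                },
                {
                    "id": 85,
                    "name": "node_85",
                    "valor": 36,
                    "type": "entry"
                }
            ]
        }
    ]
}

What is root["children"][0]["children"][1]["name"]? "node_85"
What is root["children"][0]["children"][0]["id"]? 728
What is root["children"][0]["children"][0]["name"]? "node_728"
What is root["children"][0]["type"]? "child"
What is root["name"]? "node_10"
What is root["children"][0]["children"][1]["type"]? "entry"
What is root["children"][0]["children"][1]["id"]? 85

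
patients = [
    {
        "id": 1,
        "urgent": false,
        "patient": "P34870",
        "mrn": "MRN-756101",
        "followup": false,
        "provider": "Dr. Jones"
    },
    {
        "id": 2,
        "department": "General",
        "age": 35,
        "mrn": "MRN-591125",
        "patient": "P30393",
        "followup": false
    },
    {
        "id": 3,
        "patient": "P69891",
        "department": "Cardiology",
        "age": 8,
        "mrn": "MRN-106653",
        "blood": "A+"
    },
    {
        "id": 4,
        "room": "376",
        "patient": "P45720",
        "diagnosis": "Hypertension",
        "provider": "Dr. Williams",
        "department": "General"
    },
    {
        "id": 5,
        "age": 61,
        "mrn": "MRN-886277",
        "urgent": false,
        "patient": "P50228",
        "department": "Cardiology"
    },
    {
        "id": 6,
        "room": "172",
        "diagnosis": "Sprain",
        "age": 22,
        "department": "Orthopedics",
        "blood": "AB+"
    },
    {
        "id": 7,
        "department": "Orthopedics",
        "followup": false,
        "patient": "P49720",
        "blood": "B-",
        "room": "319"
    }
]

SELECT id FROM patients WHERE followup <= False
[1, 2, 7]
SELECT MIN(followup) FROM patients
False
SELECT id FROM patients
[1, 2, 3, 4, 5, 6, 7]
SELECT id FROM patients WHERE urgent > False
[]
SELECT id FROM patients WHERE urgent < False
[]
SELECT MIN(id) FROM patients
1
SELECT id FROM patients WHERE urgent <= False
[1, 5]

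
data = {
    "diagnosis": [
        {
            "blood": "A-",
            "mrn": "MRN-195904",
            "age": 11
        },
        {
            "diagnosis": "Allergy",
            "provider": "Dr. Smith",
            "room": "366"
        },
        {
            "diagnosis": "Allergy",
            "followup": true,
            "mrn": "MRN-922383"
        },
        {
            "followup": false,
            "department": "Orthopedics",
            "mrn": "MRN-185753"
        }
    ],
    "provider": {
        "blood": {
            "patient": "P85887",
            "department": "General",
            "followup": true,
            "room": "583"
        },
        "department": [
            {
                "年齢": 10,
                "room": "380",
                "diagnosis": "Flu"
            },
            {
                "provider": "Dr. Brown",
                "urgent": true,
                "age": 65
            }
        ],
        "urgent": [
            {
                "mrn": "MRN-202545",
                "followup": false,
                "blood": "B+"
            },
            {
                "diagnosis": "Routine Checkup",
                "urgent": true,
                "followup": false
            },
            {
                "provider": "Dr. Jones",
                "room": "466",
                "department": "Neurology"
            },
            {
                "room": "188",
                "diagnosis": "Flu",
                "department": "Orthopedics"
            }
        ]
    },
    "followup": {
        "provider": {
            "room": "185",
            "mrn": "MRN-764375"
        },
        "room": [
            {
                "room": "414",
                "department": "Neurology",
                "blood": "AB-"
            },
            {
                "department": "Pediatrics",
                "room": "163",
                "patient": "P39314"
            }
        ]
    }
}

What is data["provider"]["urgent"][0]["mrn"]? "MRN-202545"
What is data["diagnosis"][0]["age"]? 11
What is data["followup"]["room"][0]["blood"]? "AB-"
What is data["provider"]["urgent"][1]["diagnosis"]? "Routine Checkup"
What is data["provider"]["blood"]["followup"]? True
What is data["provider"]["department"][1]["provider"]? "Dr. Brown"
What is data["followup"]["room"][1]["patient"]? "P39314"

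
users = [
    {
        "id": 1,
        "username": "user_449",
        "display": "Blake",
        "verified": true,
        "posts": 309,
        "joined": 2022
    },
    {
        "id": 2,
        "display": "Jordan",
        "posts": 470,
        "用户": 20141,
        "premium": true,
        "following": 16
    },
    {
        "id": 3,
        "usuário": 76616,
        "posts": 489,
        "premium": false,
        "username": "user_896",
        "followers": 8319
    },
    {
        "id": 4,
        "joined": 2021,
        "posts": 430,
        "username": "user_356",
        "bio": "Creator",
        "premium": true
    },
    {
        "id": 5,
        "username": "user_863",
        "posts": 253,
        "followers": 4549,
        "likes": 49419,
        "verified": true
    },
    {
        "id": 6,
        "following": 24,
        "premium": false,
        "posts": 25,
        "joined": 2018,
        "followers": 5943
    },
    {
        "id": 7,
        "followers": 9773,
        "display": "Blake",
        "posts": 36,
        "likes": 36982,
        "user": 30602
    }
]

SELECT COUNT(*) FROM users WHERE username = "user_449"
1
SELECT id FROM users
[1, 2, 3, 4, 5, 6, 7]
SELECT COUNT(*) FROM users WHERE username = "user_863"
1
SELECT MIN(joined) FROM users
2018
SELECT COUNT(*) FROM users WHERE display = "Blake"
2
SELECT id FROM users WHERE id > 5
[6, 7]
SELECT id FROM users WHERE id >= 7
[7]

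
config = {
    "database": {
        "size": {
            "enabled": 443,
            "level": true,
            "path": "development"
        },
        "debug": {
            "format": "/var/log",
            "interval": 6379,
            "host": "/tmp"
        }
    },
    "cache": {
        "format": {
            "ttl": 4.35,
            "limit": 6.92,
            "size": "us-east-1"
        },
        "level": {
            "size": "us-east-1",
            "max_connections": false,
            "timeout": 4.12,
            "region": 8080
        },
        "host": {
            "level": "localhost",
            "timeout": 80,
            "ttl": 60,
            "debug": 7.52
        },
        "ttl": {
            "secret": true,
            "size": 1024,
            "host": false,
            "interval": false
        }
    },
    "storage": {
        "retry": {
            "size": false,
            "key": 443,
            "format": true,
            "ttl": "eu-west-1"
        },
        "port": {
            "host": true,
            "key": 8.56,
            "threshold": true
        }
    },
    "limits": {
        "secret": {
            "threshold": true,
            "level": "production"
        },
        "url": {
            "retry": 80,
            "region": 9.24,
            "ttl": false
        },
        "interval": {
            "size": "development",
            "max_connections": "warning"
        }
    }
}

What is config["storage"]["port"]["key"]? 8.56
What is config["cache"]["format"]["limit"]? 6.92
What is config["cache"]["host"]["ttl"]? 60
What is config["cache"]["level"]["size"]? "us-east-1"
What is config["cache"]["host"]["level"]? "localhost"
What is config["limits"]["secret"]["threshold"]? True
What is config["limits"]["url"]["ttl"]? False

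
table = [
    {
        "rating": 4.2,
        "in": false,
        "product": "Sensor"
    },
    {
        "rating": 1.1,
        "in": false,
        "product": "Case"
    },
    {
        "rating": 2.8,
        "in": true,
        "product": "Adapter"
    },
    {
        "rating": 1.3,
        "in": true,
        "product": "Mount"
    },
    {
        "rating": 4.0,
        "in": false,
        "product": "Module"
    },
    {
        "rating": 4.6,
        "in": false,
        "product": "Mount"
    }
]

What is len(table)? 6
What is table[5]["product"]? "Mount"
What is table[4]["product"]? "Module"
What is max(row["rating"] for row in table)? 4.6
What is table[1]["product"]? "Case"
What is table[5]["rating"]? 4.6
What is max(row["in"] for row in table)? True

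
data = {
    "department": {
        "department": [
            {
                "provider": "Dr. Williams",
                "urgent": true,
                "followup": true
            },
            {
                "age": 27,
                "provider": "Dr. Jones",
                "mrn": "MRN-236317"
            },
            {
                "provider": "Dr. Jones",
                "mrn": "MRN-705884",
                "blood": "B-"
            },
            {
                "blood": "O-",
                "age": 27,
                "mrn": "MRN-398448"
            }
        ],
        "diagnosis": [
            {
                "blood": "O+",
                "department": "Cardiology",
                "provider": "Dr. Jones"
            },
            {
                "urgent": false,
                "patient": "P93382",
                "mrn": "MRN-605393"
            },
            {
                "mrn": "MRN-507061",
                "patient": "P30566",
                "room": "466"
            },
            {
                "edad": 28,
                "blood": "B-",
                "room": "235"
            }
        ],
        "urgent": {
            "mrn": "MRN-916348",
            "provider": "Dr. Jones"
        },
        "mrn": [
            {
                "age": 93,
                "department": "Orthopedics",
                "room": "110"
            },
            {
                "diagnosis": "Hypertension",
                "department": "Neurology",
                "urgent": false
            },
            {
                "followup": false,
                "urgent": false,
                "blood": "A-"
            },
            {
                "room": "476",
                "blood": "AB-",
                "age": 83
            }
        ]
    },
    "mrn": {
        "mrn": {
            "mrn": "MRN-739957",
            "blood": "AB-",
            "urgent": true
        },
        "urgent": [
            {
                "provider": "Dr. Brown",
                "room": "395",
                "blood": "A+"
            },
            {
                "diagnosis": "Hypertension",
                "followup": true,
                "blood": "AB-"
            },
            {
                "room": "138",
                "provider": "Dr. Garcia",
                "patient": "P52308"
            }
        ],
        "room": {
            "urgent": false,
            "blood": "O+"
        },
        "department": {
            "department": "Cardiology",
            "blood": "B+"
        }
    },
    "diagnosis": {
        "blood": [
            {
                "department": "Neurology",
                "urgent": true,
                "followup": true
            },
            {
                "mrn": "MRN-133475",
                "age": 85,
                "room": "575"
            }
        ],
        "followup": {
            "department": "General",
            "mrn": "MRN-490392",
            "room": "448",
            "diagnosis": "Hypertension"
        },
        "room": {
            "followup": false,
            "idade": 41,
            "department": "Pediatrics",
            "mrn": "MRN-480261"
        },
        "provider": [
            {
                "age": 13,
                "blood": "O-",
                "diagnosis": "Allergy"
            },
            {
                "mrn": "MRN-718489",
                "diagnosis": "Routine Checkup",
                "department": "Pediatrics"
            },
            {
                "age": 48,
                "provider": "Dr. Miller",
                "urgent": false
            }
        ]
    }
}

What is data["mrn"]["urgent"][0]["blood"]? "A+"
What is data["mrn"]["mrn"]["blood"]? "AB-"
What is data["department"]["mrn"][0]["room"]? "110"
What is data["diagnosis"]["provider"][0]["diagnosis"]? "Allergy"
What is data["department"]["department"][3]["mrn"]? "MRN-398448"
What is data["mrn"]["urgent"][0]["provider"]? "Dr. Brown"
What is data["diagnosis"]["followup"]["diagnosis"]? "Hypertension"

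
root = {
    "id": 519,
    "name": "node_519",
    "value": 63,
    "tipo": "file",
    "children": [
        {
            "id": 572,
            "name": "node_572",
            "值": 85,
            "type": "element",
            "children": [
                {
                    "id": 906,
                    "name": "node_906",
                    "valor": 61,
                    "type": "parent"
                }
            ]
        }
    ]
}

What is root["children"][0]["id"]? 572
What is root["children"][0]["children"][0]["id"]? 906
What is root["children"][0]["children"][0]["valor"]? 61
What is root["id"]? 519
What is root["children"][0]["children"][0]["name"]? "node_906"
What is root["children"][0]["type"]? "element"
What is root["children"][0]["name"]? "node_572"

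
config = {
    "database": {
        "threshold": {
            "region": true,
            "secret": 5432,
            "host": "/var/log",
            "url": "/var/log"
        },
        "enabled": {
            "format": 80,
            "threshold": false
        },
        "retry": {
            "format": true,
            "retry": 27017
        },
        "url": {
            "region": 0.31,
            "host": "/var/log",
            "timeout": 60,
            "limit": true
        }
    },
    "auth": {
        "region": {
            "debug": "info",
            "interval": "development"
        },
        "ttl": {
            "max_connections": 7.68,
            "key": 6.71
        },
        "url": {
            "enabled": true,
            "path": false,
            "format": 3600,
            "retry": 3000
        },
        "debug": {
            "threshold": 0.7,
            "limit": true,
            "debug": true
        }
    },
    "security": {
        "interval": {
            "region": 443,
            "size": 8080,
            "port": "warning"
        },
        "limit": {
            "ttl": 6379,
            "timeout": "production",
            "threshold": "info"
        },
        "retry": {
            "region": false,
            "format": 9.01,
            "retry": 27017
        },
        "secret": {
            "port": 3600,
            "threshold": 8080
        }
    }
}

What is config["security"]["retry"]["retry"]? 27017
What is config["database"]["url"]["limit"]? True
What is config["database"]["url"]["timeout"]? 60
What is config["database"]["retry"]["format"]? True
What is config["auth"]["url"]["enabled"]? True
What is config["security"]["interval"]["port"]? "warning"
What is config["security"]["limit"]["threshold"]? "info"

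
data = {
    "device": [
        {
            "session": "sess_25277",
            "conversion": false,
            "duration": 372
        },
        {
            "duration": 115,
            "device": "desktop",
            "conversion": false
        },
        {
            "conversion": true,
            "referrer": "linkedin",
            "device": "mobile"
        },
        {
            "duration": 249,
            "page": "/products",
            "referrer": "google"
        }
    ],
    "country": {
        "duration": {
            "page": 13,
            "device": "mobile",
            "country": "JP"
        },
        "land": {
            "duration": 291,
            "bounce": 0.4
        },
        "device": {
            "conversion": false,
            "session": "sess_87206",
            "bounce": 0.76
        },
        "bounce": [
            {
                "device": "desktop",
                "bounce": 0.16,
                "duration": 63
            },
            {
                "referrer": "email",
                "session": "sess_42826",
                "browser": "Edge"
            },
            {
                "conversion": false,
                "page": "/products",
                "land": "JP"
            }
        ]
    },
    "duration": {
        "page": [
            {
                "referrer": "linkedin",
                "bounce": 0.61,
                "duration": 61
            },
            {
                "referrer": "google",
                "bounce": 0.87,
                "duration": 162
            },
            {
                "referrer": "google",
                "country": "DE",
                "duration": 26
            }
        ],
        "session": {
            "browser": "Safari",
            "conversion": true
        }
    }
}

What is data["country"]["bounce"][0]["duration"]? 63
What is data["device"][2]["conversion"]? True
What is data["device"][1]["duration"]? 115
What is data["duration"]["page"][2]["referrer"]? "google"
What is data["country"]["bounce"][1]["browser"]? "Edge"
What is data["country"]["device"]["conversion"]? False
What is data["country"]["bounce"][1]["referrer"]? "email"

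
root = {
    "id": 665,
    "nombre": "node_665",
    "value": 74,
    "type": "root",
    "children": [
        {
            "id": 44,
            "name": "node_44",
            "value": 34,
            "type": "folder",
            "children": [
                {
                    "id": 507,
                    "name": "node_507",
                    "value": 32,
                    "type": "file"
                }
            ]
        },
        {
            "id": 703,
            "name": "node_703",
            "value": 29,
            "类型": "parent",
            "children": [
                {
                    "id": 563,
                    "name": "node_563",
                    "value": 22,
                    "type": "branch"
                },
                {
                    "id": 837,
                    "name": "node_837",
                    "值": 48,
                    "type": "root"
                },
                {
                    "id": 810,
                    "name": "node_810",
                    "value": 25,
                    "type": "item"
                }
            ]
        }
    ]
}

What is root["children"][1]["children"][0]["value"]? 22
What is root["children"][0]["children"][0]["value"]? 32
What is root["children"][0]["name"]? "node_44"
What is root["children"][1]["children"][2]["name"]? "node_810"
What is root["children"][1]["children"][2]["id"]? 810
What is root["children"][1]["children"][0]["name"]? "node_563"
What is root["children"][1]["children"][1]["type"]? "root"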